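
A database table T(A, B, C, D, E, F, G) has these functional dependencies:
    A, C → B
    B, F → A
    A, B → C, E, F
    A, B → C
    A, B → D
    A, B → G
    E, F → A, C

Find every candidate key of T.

{A, B}, {A, C}, {B, F}, {E, F}

{A, B}⁺ = {A, B, C, D, E, F, G} — all of the relation — so {A, B} is a candidate key.
{A, C}⁺ = {A, B, C, D, E, F, G} — all of the relation — so {A, C} is a candidate key.
{B, F}⁺ = {A, B, C, D, E, F, G} — all of the relation — so {B, F} is a candidate key.
{E, F}⁺ = {A, B, C, D, E, F, G} — all of the relation — so {E, F} is a candidate key.
Any other superkey properly contains one of these, so there are no further candidate keys.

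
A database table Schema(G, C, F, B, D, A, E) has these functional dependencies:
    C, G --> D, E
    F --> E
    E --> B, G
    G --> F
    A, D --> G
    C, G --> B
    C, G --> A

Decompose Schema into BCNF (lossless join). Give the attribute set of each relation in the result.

{A, C, D}; {A, D, F}; {B, E, F, G}

Candidate keys of the original relation: {A, C, D}, {C, E}, {C, F}, {C, G}.
Within {A, B, C, D, E, F, G}: {F}⁺ ∩ {A, B, C, D, E, F, G} = {B, E, F, G}, not the whole set, so F --> B, E, G violates BCNF; decompose into {B, E, F, G} and {A, C, D, F}.
{B, E, F, G} is in BCNF.
Within {A, C, D, F}: {A, D}⁺ ∩ {A, C, D, F} = {A, D, F}, not the whole set, so A, D --> F violates BCNF; decompose into {A, D, F} and {A, C, D}.
{A, D, F} is in BCNF.
{A, C, D} is in BCNF.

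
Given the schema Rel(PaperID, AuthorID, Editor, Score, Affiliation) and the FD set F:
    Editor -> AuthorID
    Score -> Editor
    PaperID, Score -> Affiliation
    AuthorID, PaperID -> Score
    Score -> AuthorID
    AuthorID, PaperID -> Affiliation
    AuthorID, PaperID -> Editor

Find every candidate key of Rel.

{AuthorID, PaperID}, {Editor, PaperID}, {PaperID, Score}

No FD produces {PaperID}, so it must be in every candidate key.
{AuthorID, PaperID} is a candidate key since {AuthorID, PaperID}⁺ = {Affiliation, AuthorID, Editor, PaperID, Score} covers every attribute.
{Editor, PaperID} is a candidate key since {Editor, PaperID}⁺ = {Affiliation, AuthorID, Editor, PaperID, Score} covers every attribute.
{PaperID, Score} is a candidate key since {PaperID, Score}⁺ = {Affiliation, AuthorID, Editor, PaperID, Score} covers every attribute.
Any other superkey properly contains one of these, so there are no further candidate keys.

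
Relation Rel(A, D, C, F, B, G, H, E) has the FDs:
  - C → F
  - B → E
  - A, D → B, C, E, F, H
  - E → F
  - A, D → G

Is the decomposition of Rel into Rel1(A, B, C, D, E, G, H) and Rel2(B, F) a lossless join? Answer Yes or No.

Yes

Common attributes: {B}; their closure is {B, E, F}.
Since Rel2 ⊆ {B, E, F}, the intersection is a superkey of Rel2; the decomposition is lossless.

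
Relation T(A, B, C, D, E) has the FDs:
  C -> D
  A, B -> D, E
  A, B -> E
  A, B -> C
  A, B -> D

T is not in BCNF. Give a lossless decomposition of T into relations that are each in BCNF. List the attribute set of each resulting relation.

Candidate key of the original relation: {A, B}.
Within {A, B, C, D, E}: {C}⁺ ∩ {A, B, C, D, E} = {C, D}, not the whole set, so C -> D violates BCNF; decompose into {C, D} and {A, B, C, E}.
{C, D} is in BCNF.
{A, B, C, E} is in BCNF.

{A, B, C, E}; {C, D}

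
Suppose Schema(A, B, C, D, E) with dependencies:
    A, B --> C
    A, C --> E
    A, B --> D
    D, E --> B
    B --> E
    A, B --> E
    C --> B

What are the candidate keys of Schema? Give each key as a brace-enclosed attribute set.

{A, B}, {A, C}, {A, D, E}

{A} never appears on the right of any FD, so every key must include it.
{A, B}⁺ = {A, B, C, D, E} — all of the relation — so {A, B} is a candidate key.
{A, C}⁺ = {A, B, C, D, E} — all of the relation — so {A, C} is a candidate key.
{A, D, E}⁺ = {A, B, C, D, E} — all of the relation — so {A, D, E} is a candidate key.
No proper subset of any of these is a key, and no other minimal superkey exists.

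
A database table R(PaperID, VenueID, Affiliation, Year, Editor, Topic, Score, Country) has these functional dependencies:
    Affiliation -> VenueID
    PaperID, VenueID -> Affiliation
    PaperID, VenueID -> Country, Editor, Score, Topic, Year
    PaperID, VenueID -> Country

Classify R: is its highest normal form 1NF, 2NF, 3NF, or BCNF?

3NF

Candidate keys: {Affiliation, PaperID}, {PaperID, VenueID}. Prime attributes: {Affiliation, PaperID, VenueID}.
Affiliation -> VenueID: {Affiliation}⁺ = {Affiliation, VenueID}, which is not all of the attributes, so the left side is not a superkey — BCNF is violated.
But every attribute on its right side ({VenueID}) is prime, and the same holds for every other non-superkey FD, so 3NF still holds.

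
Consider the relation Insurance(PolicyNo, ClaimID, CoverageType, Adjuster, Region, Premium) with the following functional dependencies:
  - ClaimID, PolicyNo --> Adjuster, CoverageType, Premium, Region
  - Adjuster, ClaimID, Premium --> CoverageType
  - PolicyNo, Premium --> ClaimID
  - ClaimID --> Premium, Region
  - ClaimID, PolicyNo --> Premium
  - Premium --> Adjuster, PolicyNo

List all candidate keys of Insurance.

{ClaimID}⁺ = {Adjuster, ClaimID, CoverageType, PolicyNo, Premium, Region}, which is every attribute, so {ClaimID} is a candidate key.
{Premium}⁺ = {Adjuster, ClaimID, CoverageType, PolicyNo, Premium, Region}, which is every attribute, so {Premium} is a candidate key.
Any other superkey properly contains one of these, so there are no further candidate keys.

{ClaimID}, {Premium}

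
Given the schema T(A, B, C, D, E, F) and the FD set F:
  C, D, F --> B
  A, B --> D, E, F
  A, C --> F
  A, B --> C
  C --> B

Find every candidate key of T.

{A, B}, {A, C}

Attributes never on any right-hand side: {A} — every candidate key must contain it.
{A, B}⁺ = {A, B, C, D, E, F}, which is every attribute, so {A, B} is a candidate key.
{A, C}⁺ = {A, B, C, D, E, F}, which is every attribute, so {A, C} is a candidate key.
Any other superkey properly contains one of these, so there are no further candidate keys.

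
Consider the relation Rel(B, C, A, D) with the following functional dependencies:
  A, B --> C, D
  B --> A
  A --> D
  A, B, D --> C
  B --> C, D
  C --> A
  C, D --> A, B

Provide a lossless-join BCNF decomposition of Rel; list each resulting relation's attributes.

{A, B, C}; {A, D}

Candidate keys of the original relation: {B}, {C}.
In {A, B, C, D}, {A} is not a superkey ({A}⁺ restricted to this set is {A, D}), so split on A --> D into {A, D} and {A, B, C}.
{A, D}: every determinant is a superkey — BCNF.
{A, B, C}: every determinant is a superkey — BCNF.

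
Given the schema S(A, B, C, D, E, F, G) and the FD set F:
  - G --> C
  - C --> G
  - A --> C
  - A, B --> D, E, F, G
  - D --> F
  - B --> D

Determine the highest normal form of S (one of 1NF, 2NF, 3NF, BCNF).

1NF

Candidate key: {A, B}. Prime attributes: {A, B}.
G --> C breaks BCNF: {G}⁺ = {C, G}, so {G} is not a superkey.
Because {C} is non-prime and the left side of G --> C is not a superkey, the relation is not in 3NF.
The proper key subset {A} of {A, B} determines non-prime {C, G}, so the relation is not even in 2NF.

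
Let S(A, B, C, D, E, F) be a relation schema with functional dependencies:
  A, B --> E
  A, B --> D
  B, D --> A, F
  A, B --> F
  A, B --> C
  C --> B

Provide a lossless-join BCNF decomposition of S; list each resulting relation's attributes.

Candidate keys of the original relation: {A, B}, {A, C}, {B, D}, {C, D}.
{A, B, C, D, E, F}: {C} determines {B, C} here but is not a superkey — split on C --> B, giving {B, C} and {A, C, D, E, F}.
{B, C}: every determinant is a superkey — BCNF.
{A, C, D, E, F}: every determinant is a superkey — BCNF.

{A, C, D, E, F}; {B, C}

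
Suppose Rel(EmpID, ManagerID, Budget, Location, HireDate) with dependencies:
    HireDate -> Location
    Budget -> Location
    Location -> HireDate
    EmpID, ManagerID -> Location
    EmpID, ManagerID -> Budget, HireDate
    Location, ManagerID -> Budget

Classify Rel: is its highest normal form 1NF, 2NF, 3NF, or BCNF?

2NF

Candidate key: {EmpID, ManagerID}. Prime attributes: {EmpID, ManagerID}.
HireDate -> Location breaks BCNF: {HireDate}⁺ = {HireDate, Location}, so {HireDate} is not a superkey.
HireDate -> Location determines the non-prime attribute {Location} from a non-superkey — 3NF is violated.
No proper subset of a key has a non-prime attribute in its closure, so there is no partial dependency; 2NF holds.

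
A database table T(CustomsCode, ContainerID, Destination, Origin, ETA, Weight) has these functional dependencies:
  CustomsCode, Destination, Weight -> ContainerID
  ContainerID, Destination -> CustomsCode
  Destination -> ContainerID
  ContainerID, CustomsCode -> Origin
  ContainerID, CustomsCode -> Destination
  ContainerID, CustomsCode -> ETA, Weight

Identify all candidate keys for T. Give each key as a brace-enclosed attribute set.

{ContainerID, CustomsCode}, {Destination}

{Destination}⁺ = {ContainerID, CustomsCode, Destination, ETA, Origin, Weight} — all of the relation — so {Destination} is a candidate key.
{ContainerID, CustomsCode}⁺ = {ContainerID, CustomsCode, Destination, ETA, Origin, Weight} — all of the relation — so {ContainerID, CustomsCode} is a candidate key.
These are minimal and exhaustive — every other superkey contains one of them.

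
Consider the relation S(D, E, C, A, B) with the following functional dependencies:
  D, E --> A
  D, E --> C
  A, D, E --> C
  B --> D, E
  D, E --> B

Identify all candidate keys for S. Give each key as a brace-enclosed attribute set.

{B} is a candidate key since {B}⁺ = {A, B, C, D, E} covers every attribute.
{D, E} is a candidate key since {D, E}⁺ = {A, B, C, D, E} covers every attribute.
Any other superkey properly contains one of these, so there are no further candidate keys.

{B}, {D, E}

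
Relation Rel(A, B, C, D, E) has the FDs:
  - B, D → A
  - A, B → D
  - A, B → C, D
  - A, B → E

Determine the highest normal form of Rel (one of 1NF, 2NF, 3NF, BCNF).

BCNF

Candidate keys: {A, B}, {B, D}. Prime attributes: {A, B, D}.
Each dependency's left side is a superkey — BCNF holds.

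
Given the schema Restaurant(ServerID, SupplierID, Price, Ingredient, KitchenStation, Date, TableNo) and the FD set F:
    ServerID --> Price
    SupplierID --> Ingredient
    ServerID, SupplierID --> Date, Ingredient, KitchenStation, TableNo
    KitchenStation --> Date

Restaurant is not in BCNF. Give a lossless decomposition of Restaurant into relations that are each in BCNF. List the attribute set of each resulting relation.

Candidate key of the original relation: {ServerID, SupplierID}.
Within {Date, Ingredient, KitchenStation, Price, ServerID, SupplierID, TableNo}: {ServerID}⁺ ∩ {Date, Ingredient, KitchenStation, Price, ServerID, SupplierID, TableNo} = {Price, ServerID}, not the whole set, so ServerID --> Price violates BCNF; decompose into {Price, ServerID} and {Date, Ingredient, KitchenStation, ServerID, SupplierID, TableNo}.
{Price, ServerID} has no BCNF violation.
Within {Date, Ingredient, KitchenStation, ServerID, SupplierID, TableNo}: {SupplierID}⁺ ∩ {Date, Ingredient, KitchenStation, ServerID, SupplierID, TableNo} = {Ingredient, SupplierID}, not the whole set, so SupplierID --> Ingredient violates BCNF; decompose into {Ingredient, SupplierID} and {Date, KitchenStation, ServerID, SupplierID, TableNo}.
{Ingredient, SupplierID} has no BCNF violation.
Within {Date, KitchenStation, ServerID, SupplierID, TableNo}: {KitchenStation}⁺ ∩ {Date, KitchenStation, ServerID, SupplierID, TableNo} = {Date, KitchenStation}, not the whole set, so KitchenStation --> Date violates BCNF; decompose into {Date, KitchenStation} and {KitchenStation, ServerID, SupplierID, TableNo}.
{Date, KitchenStation} has no BCNF violation.
{KitchenStation, ServerID, SupplierID, TableNo} has no BCNF violation.

{Date, KitchenStation}; {Ingredient, SupplierID}; {KitchenStation, ServerID, SupplierID, TableNo}; {Price, ServerID}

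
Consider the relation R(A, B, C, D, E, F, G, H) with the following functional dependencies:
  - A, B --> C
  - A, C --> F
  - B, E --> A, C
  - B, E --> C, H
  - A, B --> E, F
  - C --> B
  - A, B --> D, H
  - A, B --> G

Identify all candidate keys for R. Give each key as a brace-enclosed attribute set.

{A, B}, {A, C}, {B, E}, {C, E}

{A, B} is a candidate key since {A, B}⁺ = {A, B, C, D, E, F, G, H} covers every attribute.
{A, C} is a candidate key since {A, C}⁺ = {A, B, C, D, E, F, G, H} covers every attribute.
{B, E} is a candidate key since {B, E}⁺ = {A, B, C, D, E, F, G, H} covers every attribute.
{C, E} is a candidate key since {C, E}⁺ = {A, B, C, D, E, F, G, H} covers every attribute.
These are minimal and exhaustive — every other superkey contains one of them.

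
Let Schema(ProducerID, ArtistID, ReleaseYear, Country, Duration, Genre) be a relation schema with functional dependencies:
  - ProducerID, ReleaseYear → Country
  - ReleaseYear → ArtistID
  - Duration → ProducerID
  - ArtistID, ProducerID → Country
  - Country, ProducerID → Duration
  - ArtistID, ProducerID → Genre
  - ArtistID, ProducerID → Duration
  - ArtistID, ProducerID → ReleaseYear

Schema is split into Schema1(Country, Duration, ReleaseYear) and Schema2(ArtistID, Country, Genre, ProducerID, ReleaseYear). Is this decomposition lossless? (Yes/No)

No

The shared attributes are {Country, ReleaseYear} and {Country, ReleaseYear}⁺ = {ArtistID, Country, ReleaseYear}.
The closure covers neither Schema1 nor Schema2 entirely; the join is not lossless.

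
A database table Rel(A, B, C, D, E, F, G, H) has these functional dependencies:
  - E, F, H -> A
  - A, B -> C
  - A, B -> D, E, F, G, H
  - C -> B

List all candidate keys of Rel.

{A, B}⁺ = {A, B, C, D, E, F, G, H}, which is every attribute, so {A, B} is a candidate key.
{A, C}⁺ = {A, B, C, D, E, F, G, H}, which is every attribute, so {A, C} is a candidate key.
{B, E, F, H}⁺ = {A, B, C, D, E, F, G, H}, which is every attribute, so {B, E, F, H} is a candidate key.
{C, E, F, H}⁺ = {A, B, C, D, E, F, G, H}, which is every attribute, so {C, E, F, H} is a candidate key.
No proper subset of any of these is a key, and no other minimal superkey exists.

{A, B}, {A, C}, {B, E, F, H}, {C, E, F, H}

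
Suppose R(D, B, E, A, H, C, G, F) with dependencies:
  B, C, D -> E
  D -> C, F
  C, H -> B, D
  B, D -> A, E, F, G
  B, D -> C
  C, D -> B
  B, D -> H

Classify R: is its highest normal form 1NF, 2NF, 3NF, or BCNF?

BCNF

Candidate keys: {C, H}, {D}. Prime attributes: {C, D, H}.
The left-hand side of every FD is a superkey, so BCNF is satisfied.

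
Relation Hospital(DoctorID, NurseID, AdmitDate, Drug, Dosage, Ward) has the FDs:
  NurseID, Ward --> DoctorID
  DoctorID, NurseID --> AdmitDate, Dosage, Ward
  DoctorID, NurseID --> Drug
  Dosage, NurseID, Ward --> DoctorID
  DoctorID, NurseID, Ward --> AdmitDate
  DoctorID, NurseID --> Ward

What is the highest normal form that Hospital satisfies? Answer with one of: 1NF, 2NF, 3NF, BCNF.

Candidate keys: {DoctorID, NurseID}, {NurseID, Ward}. Prime attributes: {DoctorID, NurseID, Ward}.
Each dependency's left side is a superkey — BCNF holds.

BCNF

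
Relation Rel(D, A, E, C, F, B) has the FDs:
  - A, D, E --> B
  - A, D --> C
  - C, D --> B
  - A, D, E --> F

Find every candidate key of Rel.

{A, D, E}

Attributes never on any right-hand side: {A, D, E} — every candidate key must contain all of them.
{A, D, E}⁺ = {A, B, C, D, E, F} — all of the relation — so {A, D, E} is a candidate key.
Every other attribute set either contains this one or has a smaller closure.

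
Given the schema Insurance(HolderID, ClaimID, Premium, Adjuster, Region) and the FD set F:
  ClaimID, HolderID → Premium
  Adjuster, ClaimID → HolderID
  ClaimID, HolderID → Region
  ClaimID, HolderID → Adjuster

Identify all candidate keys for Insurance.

{Adjuster, ClaimID}, {ClaimID, HolderID}

Attributes never on any right-hand side: {ClaimID} — every candidate key must contain it.
{Adjuster, ClaimID}⁺ = {Adjuster, ClaimID, HolderID, Premium, Region}, which is every attribute, so {Adjuster, ClaimID} is a candidate key.
{ClaimID, HolderID}⁺ = {Adjuster, ClaimID, HolderID, Premium, Region}, which is every attribute, so {ClaimID, HolderID} is a candidate key.
Any other superkey properly contains one of these, so there are no further candidate keys.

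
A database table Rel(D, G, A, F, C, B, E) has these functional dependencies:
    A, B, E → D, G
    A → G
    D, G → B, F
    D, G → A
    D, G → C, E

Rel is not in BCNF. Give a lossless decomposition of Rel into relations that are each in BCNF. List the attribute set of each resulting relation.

Candidate keys of the original relation: {A, B, E}, {A, D}, {D, G}.
{A, B, C, D, E, F, G}: {A} determines {A, G} here but is not a superkey — split on A → G, giving {A, G} and {A, B, C, D, E, F}.
{A, G} has no BCNF violation.
{A, B, C, D, E, F} has no BCNF violation.

{A, B, C, D, E, F}; {A, G}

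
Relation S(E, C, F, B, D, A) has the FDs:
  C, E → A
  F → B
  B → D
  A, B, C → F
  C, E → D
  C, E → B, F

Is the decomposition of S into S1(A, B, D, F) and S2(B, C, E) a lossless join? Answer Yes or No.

No

Common attributes: {B}; their closure is {B, D}.
Neither S1 nor S2 is contained in that closure, so the decomposition is lossy.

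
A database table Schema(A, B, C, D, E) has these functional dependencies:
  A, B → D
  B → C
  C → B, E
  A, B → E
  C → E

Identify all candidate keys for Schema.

{A} never appears on the right of any FD, so every key must include it.
{A, B}⁺ = {A, B, C, D, E}, which is every attribute, so {A, B} is a candidate key.
{A, C}⁺ = {A, B, C, D, E}, which is every attribute, so {A, C} is a candidate key.
No proper subset of any of these is a key, and no other minimal superkey exists.

{A, B}, {A, C}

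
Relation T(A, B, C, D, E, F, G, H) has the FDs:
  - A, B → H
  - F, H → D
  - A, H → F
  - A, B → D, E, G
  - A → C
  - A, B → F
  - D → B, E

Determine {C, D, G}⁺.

{B, C, D, E, G}

Start with {C, D, G}.
D → B, E applies; add {B, E} → now {B, C, D, E, G}.
No further FD applies.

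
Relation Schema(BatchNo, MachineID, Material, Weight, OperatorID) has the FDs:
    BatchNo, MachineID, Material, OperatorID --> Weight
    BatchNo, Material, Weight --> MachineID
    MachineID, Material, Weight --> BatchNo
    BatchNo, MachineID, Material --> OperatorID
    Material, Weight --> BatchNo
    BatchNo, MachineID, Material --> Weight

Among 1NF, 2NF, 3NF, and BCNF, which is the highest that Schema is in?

Candidate keys: {BatchNo, MachineID, Material}, {Material, Weight}. Prime attributes: {BatchNo, MachineID, Material, Weight}.
The left-hand side of every FD is a superkey, so BCNF is satisfied.

BCNF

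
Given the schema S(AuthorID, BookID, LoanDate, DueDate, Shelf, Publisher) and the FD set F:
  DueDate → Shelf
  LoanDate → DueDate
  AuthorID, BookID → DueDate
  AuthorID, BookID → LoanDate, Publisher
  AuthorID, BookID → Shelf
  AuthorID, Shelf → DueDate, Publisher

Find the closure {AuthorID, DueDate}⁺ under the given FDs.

{AuthorID, DueDate, Publisher, Shelf}

Start with {AuthorID, DueDate}.
DueDate → Shelf applies; add {Shelf} → now {AuthorID, DueDate, Shelf}.
AuthorID, Shelf → DueDate, Publisher applies; add {Publisher} → now {AuthorID, DueDate, Publisher, Shelf}.
No further FD applies.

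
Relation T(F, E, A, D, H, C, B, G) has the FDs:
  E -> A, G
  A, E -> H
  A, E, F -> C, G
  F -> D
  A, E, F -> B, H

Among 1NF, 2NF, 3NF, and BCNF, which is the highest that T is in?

Candidate key: {E, F}. Prime attributes: {E, F}.
E -> A, G: {E}⁺ = {A, E, G, H}, which is not all of the attributes, so the left side is not a superkey — BCNF is violated.
Because {A, G} are non-prime and the left side of E -> A, G is not a superkey, the relation is not in 3NF.
The proper key subset {E} of {E, F} determines non-prime {A, G, H}, so the relation is not even in 2NF.

1NF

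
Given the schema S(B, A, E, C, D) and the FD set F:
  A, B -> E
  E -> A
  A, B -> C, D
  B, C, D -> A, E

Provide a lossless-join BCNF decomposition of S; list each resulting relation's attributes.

Candidate keys of the original relation: {A, B}, {B, C, D}, {B, E}.
In {A, B, C, D, E}, {E} is not a superkey ({E}⁺ restricted to this set is {A, E}), so split on E -> A into {A, E} and {B, C, D, E}.
{A, E} is in BCNF.
{B, C, D, E} is in BCNF.

{A, E}; {B, C, D, E}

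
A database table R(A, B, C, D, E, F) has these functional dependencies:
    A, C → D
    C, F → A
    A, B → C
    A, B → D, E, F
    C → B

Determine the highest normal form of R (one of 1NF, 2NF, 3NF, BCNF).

3NF

Candidate keys: {A, B}, {A, C}, {C, F}. Prime attributes: {A, B, C, F}.
C → B: {C}⁺ = {B, C}, which is not all of the attributes, so the left side is not a superkey — BCNF is violated.
Its right-hand attributes {B} are all prime, as are those of every other non-superkey FD — the relation is in 3NF.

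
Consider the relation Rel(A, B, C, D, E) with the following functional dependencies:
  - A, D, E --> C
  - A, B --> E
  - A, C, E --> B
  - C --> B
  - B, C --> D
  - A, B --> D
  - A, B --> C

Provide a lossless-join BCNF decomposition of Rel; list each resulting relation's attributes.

{A, C, E}; {B, C, D}

Candidate keys of the original relation: {A, B}, {A, C}, {A, D, E}.
In {A, B, C, D, E}, {C} is not a superkey ({C}⁺ restricted to this set is {B, C, D}), so split on C --> B, D into {B, C, D} and {A, C, E}.
{B, C, D} is in BCNF.
{A, C, E} is in BCNF.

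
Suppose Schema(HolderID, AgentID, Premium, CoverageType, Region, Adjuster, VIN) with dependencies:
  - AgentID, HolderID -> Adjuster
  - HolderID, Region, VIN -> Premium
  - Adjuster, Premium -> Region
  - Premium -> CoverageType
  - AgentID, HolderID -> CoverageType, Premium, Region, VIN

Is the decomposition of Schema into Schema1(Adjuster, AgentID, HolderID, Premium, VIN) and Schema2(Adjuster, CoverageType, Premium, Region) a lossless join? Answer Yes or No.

Yes

Schema1 ∩ Schema2 = {Adjuster, Premium}; its closure under F is {Adjuster, CoverageType, Premium, Region}.
Since Schema2 ⊆ {Adjuster, CoverageType, Premium, Region}, the intersection is a superkey of Schema2; the decomposition is lossless.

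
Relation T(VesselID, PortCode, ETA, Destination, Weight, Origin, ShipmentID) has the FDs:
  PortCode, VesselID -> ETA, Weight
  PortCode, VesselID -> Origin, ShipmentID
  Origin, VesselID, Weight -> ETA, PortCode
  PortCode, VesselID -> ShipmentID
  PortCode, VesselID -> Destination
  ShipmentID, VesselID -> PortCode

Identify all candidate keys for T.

No FD produces {VesselID}, so it must be in every candidate key.
{PortCode, VesselID} is a candidate key since {PortCode, VesselID}⁺ = {Destination, ETA, Origin, PortCode, ShipmentID, VesselID, Weight} covers every attribute.
{ShipmentID, VesselID} is a candidate key since {ShipmentID, VesselID}⁺ = {Destination, ETA, Origin, PortCode, ShipmentID, VesselID, Weight} covers every attribute.
{Origin, VesselID, Weight} is a candidate key since {Origin, VesselID, Weight}⁺ = {Destination, ETA, Origin, PortCode, ShipmentID, VesselID, Weight} covers every attribute.
Any other superkey properly contains one of these, so there are no further candidate keys.

{Origin, VesselID, Weight}, {PortCode, VesselID}, {ShipmentID, VesselID}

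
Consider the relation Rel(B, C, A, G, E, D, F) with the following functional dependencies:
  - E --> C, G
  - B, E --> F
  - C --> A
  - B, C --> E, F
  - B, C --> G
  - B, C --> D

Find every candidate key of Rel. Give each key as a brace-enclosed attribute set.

No FD produces {B}, so it must be in every candidate key.
{B, C} is a candidate key since {B, C}⁺ = {A, B, C, D, E, F, G} covers every attribute.
{B, E} is a candidate key since {B, E}⁺ = {A, B, C, D, E, F, G} covers every attribute.
Any other superkey properly contains one of these, so there are no further candidate keys.

{B, C}, {B, E}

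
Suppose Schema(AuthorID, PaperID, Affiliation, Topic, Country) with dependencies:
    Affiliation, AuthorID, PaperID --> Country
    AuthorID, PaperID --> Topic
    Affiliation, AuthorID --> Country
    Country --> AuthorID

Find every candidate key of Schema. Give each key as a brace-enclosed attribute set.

Attributes never on any right-hand side: {Affiliation, PaperID} — every candidate key must contain all of them.
{Affiliation, AuthorID, PaperID} is a candidate key since {Affiliation, AuthorID, PaperID}⁺ = {Affiliation, AuthorID, Country, PaperID, Topic} covers every attribute.
{Affiliation, Country, PaperID} is a candidate key since {Affiliation, Country, PaperID}⁺ = {Affiliation, AuthorID, Country, PaperID, Topic} covers every attribute.
No proper subset of any of these is a key, and no other minimal superkey exists.

{Affiliation, AuthorID, PaperID}, {Affiliation, Country, PaperID}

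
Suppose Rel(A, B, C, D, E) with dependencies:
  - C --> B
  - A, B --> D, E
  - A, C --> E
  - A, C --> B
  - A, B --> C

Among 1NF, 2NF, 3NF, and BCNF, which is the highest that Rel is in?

Candidate keys: {A, B}, {A, C}. Prime attributes: {A, B, C}.
C --> B: {C}⁺ = {B, C}, which is not all of the attributes, so the left side is not a superkey — BCNF is violated.
Since {B} ⊆ prime attributes and every other non-superkey FD also has a prime right side, the schema is in 3NF.

3NF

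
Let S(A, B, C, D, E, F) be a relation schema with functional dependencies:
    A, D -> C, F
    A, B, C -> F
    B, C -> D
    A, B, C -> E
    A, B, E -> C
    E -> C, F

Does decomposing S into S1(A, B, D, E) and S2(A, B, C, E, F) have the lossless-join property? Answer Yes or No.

Yes

Common attributes: {A, B, E}; their closure is {A, B, C, D, E, F}.
This includes all of S1, so the common attributes are a superkey of S1 — the join is lossless.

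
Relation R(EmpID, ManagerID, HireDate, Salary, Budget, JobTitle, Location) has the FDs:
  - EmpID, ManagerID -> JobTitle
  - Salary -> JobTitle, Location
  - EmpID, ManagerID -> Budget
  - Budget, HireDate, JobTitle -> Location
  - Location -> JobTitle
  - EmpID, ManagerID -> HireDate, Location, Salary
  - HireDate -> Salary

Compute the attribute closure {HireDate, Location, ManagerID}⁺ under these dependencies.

Start with {HireDate, Location, ManagerID}.
Location -> JobTitle applies; add {JobTitle} → now {HireDate, JobTitle, Location, ManagerID}.
HireDate -> Salary applies; add {Salary} → now {HireDate, JobTitle, Location, ManagerID, Salary}.
No further FD applies.

{HireDate, JobTitle, Location, ManagerID, Salary}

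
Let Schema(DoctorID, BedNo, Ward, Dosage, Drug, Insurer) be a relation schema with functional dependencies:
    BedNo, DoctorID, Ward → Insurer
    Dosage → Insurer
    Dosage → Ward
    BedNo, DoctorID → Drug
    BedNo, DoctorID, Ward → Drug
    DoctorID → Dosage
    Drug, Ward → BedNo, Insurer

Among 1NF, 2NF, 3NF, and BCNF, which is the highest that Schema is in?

Candidate keys: {BedNo, DoctorID}, {DoctorID, Drug}. Prime attributes: {BedNo, DoctorID, Drug}.
For Dosage → Insurer we have {Dosage}⁺ = {Dosage, Insurer, Ward}; {Dosage} is not a superkey, so BCNF fails.
Dosage → Insurer determines the non-prime attribute {Insurer} from a non-superkey — 3NF is violated.
Since {DoctorID} ⊂ {BedNo, DoctorID} and {DoctorID}⁺ ⊇ {Dosage, Insurer, Ward} with {Dosage, Insurer, Ward} non-prime, there is a partial dependency; 2NF fails.

1NF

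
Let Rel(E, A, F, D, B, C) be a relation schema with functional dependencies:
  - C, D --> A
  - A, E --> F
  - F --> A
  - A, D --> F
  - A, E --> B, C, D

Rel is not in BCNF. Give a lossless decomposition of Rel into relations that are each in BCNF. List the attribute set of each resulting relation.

Candidate keys of the original relation: {A, E}, {C, D, E}, {E, F}.
In {A, B, C, D, E, F}, {C, D} is not a superkey ({C, D}⁺ restricted to this set is {A, C, D, F}), so split on C, D --> A, F into {A, C, D, F} and {B, C, D, E}.
In {A, C, D, F}, {F} is not a superkey ({F}⁺ restricted to this set is {A, F}), so split on F --> A into {A, F} and {C, D, F}.
{A, F}: every determinant is a superkey — BCNF.
{C, D, F}: every determinant is a superkey — BCNF.
{B, C, D, E}: every determinant is a superkey — BCNF.

{A, F}; {B, C, D, E}; {C, D, F}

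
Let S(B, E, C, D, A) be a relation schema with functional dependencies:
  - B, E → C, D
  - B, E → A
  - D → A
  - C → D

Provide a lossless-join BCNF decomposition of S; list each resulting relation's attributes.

Candidate key of the original relation: {B, E}.
{A, B, C, D, E}: {D} determines {A, D} here but is not a superkey — split on D → A, giving {A, D} and {B, C, D, E}.
{A, D} is in BCNF.
{B, C, D, E}: {C} determines {C, D} here but is not a superkey — split on C → D, giving {C, D} and {B, C, E}.
{C, D} is in BCNF.
{B, C, E} is in BCNF.

{A, D}; {B, C, E}; {C, D}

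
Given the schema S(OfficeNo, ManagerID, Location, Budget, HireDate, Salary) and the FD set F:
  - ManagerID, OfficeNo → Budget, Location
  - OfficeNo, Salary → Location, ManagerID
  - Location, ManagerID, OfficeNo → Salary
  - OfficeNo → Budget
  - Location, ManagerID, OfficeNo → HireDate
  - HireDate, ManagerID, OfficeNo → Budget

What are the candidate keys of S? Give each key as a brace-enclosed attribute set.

No FD produces {OfficeNo}, so it must be in every candidate key.
{ManagerID, OfficeNo}⁺ = {Budget, HireDate, Location, ManagerID, OfficeNo, Salary} — all of the relation — so {ManagerID, OfficeNo} is a candidate key.
{OfficeNo, Salary}⁺ = {Budget, HireDate, Location, ManagerID, OfficeNo, Salary} — all of the relation — so {OfficeNo, Salary} is a candidate key.
These are minimal and exhaustive — every other superkey contains one of them.

{ManagerID, OfficeNo}, {OfficeNo, Salary}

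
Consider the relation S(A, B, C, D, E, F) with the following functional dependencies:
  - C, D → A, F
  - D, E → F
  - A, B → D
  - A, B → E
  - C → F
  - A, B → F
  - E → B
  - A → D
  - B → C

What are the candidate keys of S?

{A, B}, {A, E}, {B, D}, {D, E}

Closure of {A, B} is {A, B, C, D, E, F}, the whole schema; {A, B} is a candidate key.
Closure of {A, E} is {A, B, C, D, E, F}, the whole schema; {A, E} is a candidate key.
Closure of {B, D} is {A, B, C, D, E, F}, the whole schema; {B, D} is a candidate key.
Closure of {D, E} is {A, B, C, D, E, F}, the whole schema; {D, E} is a candidate key.
These are minimal and exhaustive — every other superkey contains one of them.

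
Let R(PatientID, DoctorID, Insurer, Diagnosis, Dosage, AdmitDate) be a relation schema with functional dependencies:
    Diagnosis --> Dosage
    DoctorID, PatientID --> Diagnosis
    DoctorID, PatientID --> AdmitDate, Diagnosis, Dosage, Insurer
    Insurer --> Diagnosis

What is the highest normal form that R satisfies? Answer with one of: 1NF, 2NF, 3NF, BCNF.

Candidate key: {DoctorID, PatientID}. Prime attributes: {DoctorID, PatientID}.
For Diagnosis --> Dosage we have {Diagnosis}⁺ = {Diagnosis, Dosage}; {Diagnosis} is not a superkey, so BCNF fails.
Diagnosis --> Dosage has non-prime {Dosage} on the right and a non-superkey on the left, so 3NF fails.
No non-prime attribute depends on a proper subset of any candidate key, so 2NF holds.

2NF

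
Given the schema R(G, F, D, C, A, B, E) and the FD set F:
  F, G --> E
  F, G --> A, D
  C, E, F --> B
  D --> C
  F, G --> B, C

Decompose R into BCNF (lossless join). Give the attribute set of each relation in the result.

Candidate key of the original relation: {F, G}.
{A, B, C, D, E, F, G}: {C, E, F} determines {B, C, E, F} here but is not a superkey — split on C, E, F --> B, giving {B, C, E, F} and {A, C, D, E, F, G}.
{B, C, E, F} is in BCNF.
{A, C, D, E, F, G}: {D} determines {C, D} here but is not a superkey — split on D --> C, giving {C, D} and {A, D, E, F, G}.
{C, D} is in BCNF.
{A, D, E, F, G} is in BCNF.

{A, D, E, F, G}; {B, C, E, F}; {C, D}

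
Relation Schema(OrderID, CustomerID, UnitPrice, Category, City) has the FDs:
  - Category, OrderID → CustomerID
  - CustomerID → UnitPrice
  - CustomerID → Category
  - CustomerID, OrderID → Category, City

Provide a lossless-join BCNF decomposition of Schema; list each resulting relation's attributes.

Candidate keys of the original relation: {Category, OrderID}, {CustomerID, OrderID}.
{Category, City, CustomerID, OrderID, UnitPrice}: {CustomerID} determines {Category, CustomerID, UnitPrice} here but is not a superkey — split on CustomerID → Category, UnitPrice, giving {Category, CustomerID, UnitPrice} and {City, CustomerID, OrderID}.
{Category, CustomerID, UnitPrice}: every determinant is a superkey — BCNF.
{City, CustomerID, OrderID}: every determinant is a superkey — BCNF.

{Category, CustomerID, UnitPrice}; {City, CustomerID, OrderID}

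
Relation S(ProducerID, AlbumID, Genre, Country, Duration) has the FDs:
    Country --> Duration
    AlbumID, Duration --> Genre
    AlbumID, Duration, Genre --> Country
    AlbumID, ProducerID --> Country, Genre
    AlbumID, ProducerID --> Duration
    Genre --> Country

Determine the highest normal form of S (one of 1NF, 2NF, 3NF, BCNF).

2NF

Candidate key: {AlbumID, ProducerID}. Prime attributes: {AlbumID, ProducerID}.
For Country --> Duration we have {Country}⁺ = {Country, Duration}; {Country} is not a superkey, so BCNF fails.
Country --> Duration determines the non-prime attribute {Duration} from a non-superkey — 3NF is violated.
No non-prime attribute depends on a proper subset of any candidate key, so 2NF holds.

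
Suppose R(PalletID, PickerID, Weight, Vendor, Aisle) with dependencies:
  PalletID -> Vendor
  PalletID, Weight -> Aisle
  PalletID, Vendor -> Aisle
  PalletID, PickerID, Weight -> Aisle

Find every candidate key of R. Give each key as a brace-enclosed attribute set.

No FD produces {PalletID, PickerID, Weight}, so they must be in every candidate key.
Closure of {PalletID, PickerID, Weight} is {Aisle, PalletID, PickerID, Vendor, Weight}, the whole schema; {PalletID, PickerID, Weight} is a candidate key.
No other minimal set has full closure, so this is the only candidate key.

{PalletID, PickerID, Weight}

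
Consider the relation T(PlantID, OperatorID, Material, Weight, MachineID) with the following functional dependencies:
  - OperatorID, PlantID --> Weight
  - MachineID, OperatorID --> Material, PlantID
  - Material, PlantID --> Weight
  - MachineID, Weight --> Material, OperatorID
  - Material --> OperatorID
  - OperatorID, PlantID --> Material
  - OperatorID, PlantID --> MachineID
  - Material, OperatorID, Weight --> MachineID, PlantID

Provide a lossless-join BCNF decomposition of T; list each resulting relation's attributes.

Candidate keys of the original relation: {MachineID, Material}, {MachineID, OperatorID}, {MachineID, Weight}, {Material, PlantID}, {Material, Weight}, {OperatorID, PlantID}.
{MachineID, Material, OperatorID, PlantID, Weight}: {Material} determines {Material, OperatorID} here but is not a superkey — split on Material --> OperatorID, giving {Material, OperatorID} and {MachineID, Material, PlantID, Weight}.
{Material, OperatorID} is in BCNF.
{MachineID, Material, PlantID, Weight} is in BCNF.

{MachineID, Material, PlantID, Weight}; {Material, OperatorID}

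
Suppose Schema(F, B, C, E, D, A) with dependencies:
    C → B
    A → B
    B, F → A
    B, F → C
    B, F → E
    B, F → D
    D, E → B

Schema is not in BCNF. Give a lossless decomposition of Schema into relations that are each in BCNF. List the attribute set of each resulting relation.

Candidate keys of the original relation: {A, F}, {B, F}, {C, F}, {D, E, F}.
In {A, B, C, D, E, F}, {C} is not a superkey ({C}⁺ restricted to this set is {B, C}), so split on C → B into {B, C} and {A, C, D, E, F}.
{B, C} has no BCNF violation.
{A, C, D, E, F} has no BCNF violation.

{A, C, D, E, F}; {B, C}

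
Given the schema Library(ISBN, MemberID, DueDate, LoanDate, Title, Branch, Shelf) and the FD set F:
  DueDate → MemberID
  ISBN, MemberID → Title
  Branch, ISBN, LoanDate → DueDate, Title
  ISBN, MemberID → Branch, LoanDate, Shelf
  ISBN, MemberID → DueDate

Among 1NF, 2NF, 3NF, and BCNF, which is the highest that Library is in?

Candidate keys: {Branch, ISBN, LoanDate}, {DueDate, ISBN}, {ISBN, MemberID}. Prime attributes: {Branch, DueDate, ISBN, LoanDate, MemberID}.
DueDate → MemberID breaks BCNF: {DueDate}⁺ = {DueDate, MemberID}, so {DueDate} is not a superkey.
Since {MemberID} ⊆ prime attributes and every other non-superkey FD also has a prime right side, the schema is in 3NF.

3NF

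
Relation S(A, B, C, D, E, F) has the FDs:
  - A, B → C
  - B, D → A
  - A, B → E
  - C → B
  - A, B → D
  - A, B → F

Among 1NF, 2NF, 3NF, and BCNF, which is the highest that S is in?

Candidate keys: {A, B}, {A, C}, {B, D}, {C, D}. Prime attributes: {A, B, C, D}.
For C → B we have {C}⁺ = {B, C}; {C} is not a superkey, so BCNF fails.
Since {B} ⊆ prime attributes and every other non-superkey FD also has a prime right side, the schema is in 3NF.

3NF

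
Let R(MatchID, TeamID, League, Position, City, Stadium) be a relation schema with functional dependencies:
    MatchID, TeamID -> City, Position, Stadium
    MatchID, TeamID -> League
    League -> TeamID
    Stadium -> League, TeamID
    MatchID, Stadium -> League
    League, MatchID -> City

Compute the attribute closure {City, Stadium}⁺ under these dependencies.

Start with {City, Stadium}.
Stadium -> League, TeamID applies; add {League, TeamID} → now {City, League, Stadium, TeamID}.
No further FD applies.

{City, League, Stadium, TeamID}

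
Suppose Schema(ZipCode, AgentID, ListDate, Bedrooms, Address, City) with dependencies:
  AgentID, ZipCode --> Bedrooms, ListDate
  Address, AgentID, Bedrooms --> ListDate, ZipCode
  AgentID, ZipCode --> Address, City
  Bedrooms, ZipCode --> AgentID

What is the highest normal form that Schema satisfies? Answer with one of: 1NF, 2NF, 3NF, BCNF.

BCNF

Candidate keys: {Address, AgentID, Bedrooms}, {AgentID, ZipCode}, {Bedrooms, ZipCode}. Prime attributes: {Address, AgentID, Bedrooms, ZipCode}.
The left-hand side of every FD is a superkey, so BCNF is satisfied.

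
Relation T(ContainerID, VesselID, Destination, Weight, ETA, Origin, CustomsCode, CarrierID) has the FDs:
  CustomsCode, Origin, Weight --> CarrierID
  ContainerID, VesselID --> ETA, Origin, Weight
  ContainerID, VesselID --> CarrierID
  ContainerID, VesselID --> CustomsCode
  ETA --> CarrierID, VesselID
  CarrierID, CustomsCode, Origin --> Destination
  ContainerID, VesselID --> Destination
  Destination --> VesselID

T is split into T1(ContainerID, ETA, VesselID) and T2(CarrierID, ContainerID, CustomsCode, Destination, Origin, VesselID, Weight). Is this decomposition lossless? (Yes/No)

Yes

T1 ∩ T2 = {ContainerID, VesselID}; its closure under F is {CarrierID, ContainerID, CustomsCode, Destination, ETA, Origin, VesselID, Weight}.
This includes all of T1, so the common attributes are a superkey of T1 — the join is lossless.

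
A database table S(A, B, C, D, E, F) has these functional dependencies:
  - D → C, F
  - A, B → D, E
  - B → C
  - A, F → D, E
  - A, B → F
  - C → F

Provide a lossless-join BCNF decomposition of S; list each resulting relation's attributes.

Candidate key of the original relation: {A, B}.
Within {A, B, C, D, E, F}: {D}⁺ ∩ {A, B, C, D, E, F} = {C, D, F}, not the whole set, so D → C, F violates BCNF; decompose into {C, D, F} and {A, B, D, E}.
Within {C, D, F}: {C}⁺ ∩ {C, D, F} = {C, F}, not the whole set, so C → F violates BCNF; decompose into {C, F} and {C, D}.
{C, F} is in BCNF.
{C, D} is in BCNF.
Within {A, B, D, E}: {A, D}⁺ ∩ {A, B, D, E} = {A, D, E}, not the whole set, so A, D → E violates BCNF; decompose into {A, D, E} and {A, B, D}.
{A, D, E} is in BCNF.
{A, B, D} is in BCNF.

{A, B, D}; {A, D, E}; {C, D}; {C, F}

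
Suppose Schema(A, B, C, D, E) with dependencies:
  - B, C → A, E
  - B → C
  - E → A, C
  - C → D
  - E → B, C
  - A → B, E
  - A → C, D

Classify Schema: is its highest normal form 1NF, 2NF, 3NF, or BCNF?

Candidate keys: {A}, {B}, {E}. Prime attributes: {A, B, E}.
For C → D we have {C}⁺ = {C, D}; {C} is not a superkey, so BCNF fails.
C → D has non-prime {D} on the right and a non-superkey on the left, so 3NF fails.
Every candidate key is a single attribute, so no partial dependency is possible; 2NF holds.

2NF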